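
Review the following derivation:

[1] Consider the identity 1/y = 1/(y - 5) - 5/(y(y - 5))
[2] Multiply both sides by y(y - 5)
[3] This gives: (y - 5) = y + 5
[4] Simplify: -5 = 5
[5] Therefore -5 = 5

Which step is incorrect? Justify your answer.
Step 3: This gives: (y - 5) = y + 5

Step 3 makes a sign error when clearing denominators. Multiplying -5/(y(y - 5)) by y(y - 5) gives -5, not +5. The correct result is (y - 5) = y - 5, which is trivially true, not (y - 5) = y + 5. (Step 1 is a valid identity: 1/(y - 5) - 5/(y(y - 5)) = (y - 5)/(y(y - 5)) = 1/y.)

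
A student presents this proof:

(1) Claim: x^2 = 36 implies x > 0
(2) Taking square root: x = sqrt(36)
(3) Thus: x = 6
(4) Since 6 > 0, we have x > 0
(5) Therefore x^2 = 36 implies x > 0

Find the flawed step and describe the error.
Step 2: Taking square root: x = sqrt(36)

Step 2 takes the square root and assumes the positive root only. The equation x^2 = 36 actually has two solutions: x = 6 and x = -6. The proof silently assumes x > 0 without justification, then uses this assumption to conclude x > 0, which is circular. The counterexample x = -6 shows the claim is false.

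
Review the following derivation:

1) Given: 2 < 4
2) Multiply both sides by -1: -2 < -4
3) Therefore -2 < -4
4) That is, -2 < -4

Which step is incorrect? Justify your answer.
Step 2: Multiply both sides by -1: -2 < -4

Step 2 multiplies both sides by -1 but fails to reverse the inequality sign. When multiplying (or dividing) an inequality by a negative number, the direction must be reversed. Since 2 < 4, we should get -2 > -4, i.e., -2 > -4.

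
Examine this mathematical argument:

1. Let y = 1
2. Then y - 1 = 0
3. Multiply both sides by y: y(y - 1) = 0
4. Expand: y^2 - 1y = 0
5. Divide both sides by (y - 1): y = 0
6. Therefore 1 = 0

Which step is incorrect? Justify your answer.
Step 5: Divide both sides by (y - 1): y = 0

Step 5 divides both sides by (y - 1). However, since y = 1, we have (y - 1) = 0. Division by zero is undefined, making this step invalid.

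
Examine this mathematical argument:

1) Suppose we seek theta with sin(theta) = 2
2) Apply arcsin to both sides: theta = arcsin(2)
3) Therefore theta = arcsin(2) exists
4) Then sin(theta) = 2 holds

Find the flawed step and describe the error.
Step 2: Apply arcsin to both sides: theta = arcsin(2)

Step 2 applies arcsin to 2. However, arcsin(x) is only defined for x in [-1, 1] because sin(theta) can only produce values in that range. Since |2| > 1, arcsin(2) is undefined. There is no angle whose sine equals 2.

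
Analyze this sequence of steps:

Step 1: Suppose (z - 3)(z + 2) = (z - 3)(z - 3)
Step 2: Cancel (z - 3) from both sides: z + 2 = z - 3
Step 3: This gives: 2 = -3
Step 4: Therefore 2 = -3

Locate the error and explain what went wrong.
Step 2: Cancel (z - 3) from both sides: z + 2 = z - 3

Step 2 cancels (z - 3) from both sides. This is only valid if (z - 3) ≠ 0, i.e., z ≠ 3. When z = 3, both sides equal zero regardless of the other factors. The correct approach requires considering z = 3 as a separate case.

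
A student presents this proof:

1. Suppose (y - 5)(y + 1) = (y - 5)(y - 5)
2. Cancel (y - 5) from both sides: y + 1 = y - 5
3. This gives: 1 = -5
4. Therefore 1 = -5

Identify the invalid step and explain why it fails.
Step 2: Cancel (y - 5) from both sides: y + 1 = y - 5

Step 2 cancels (y - 5) from both sides. This is only valid if (y - 5) ≠ 0, i.e., y ≠ 5. When y = 5, both sides equal zero regardless of the other factors. The correct approach requires considering y = 5 as a separate case.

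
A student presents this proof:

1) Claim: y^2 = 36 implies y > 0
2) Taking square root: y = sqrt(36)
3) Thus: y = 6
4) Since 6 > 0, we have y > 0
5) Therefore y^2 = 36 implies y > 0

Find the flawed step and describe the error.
Step 2: Taking square root: y = sqrt(36)

Step 2 takes the square root and assumes the positive root only. The equation y^2 = 36 actually has two solutions: y = 6 and y = -6. The proof silently assumes y > 0 without justification, then uses this assumption to conclude y > 0, which is circular. The counterexample y = -6 shows the claim is false.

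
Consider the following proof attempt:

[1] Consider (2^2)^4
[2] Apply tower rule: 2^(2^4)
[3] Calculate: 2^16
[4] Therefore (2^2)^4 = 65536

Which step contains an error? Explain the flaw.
Step 2: Apply tower rule: 2^(2^4)

Step 2 incorrectly states that (a^b)^c = a^(b^c). The correct rule is (a^b)^c = a^(b×c). The actual value is (2^2)^4 = 2^8 = 256, not 2^16 = 65536.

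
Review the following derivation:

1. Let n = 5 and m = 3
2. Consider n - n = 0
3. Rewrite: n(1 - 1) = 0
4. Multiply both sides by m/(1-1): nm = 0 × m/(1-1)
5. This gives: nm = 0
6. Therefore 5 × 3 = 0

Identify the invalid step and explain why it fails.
Step 4: Multiply both sides by m/(1-1): nm = 0 × m/(1-1)

Step 4 multiplies both sides by m/(1-1). However, 1-1 = 0, so this is multiplication by m/0, which is undefined. We cannot multiply by an undefined expression.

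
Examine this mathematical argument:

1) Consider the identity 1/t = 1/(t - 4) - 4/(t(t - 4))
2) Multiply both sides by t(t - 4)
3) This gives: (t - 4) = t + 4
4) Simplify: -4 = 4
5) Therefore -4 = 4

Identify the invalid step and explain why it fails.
Step 3: This gives: (t - 4) = t + 4

Step 3 makes a sign error when clearing denominators. Multiplying -4/(t(t - 4)) by t(t - 4) gives -4, not +4. The correct result is (t - 4) = t - 4, which is trivially true, not (t - 4) = t + 4. (Step 1 is a valid identity: 1/(t - 4) - 4/(t(t - 4)) = (t - 4)/(t(t - 4)) = 1/t.)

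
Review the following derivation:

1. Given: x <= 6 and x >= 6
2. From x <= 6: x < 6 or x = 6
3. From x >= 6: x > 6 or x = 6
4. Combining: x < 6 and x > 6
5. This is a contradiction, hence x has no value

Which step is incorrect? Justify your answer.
Step 4: Combining: x < 6 and x > 6

Step 4 incorrectly combines the conditions. From x <= 6 and x >= 6, the intersection is x = 6. The error treats the 'or' cases as 'and' requirements. The correct conclusion is that x = 6 is the unique solution, not that no solution exists.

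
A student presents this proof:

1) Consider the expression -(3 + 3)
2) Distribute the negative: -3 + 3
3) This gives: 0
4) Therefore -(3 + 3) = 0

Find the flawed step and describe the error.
Step 2: Distribute the negative: -3 + 3

Step 2 incorrectly distributes the negative sign. The correct distribution is -(3 + 3) = -3 - 3 = -6. The negative must be applied to both terms, not just the first. The error treats -(3 + 3) as -3 + 3, which equals 0 instead of -6.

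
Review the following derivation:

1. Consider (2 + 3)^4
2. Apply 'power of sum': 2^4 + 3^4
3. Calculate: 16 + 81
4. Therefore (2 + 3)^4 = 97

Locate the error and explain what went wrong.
Step 2: Apply 'power of sum': 2^4 + 3^4

Step 2 incorrectly applies a non-existent rule '(a+b)^n = a^n + b^n'. This is false in general. The correct expansion uses the binomial theorem. The actual value is (2 + 3)^4 = 5^4 = 625, not 97.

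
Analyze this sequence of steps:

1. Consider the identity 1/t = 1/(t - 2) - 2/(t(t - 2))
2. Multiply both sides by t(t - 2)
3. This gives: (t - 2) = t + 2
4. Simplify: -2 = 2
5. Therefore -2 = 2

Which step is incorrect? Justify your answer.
Step 3: This gives: (t - 2) = t + 2

Step 3 makes a sign error when clearing denominators. Multiplying -2/(t(t - 2)) by t(t - 2) gives -2, not +2. The correct result is (t - 2) = t - 2, which is trivially true, not (t - 2) = t + 2. (Step 1 is a valid identity: 1/(t - 2) - 2/(t(t - 2)) = (t - 2)/(t(t - 2)) = 1/t.)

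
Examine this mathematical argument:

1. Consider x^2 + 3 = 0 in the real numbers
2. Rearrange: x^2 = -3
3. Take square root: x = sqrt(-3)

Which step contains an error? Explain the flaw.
Step 3: Take square root: x = sqrt(-3)

Step 3 takes the square root of -3, which is negative. In the real number system, the square root of a negative number is undefined. The equation x^2 + 3 = 0 has no real solutions. Square roots of negative numbers only exist in the complex numbers.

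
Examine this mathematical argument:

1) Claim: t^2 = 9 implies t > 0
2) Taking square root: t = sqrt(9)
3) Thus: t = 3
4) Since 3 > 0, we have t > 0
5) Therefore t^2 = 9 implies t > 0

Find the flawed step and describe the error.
Step 2: Taking square root: t = sqrt(9)

Step 2 takes the square root and assumes the positive root only. The equation t^2 = 9 actually has two solutions: t = 3 and t = -3. The proof silently assumes t > 0 without justification, then uses this assumption to conclude t > 0, which is circular. The counterexample t = -3 shows the claim is false.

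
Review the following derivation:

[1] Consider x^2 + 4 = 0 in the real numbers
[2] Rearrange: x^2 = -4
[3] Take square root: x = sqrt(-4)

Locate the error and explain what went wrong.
Step 3: Take square root: x = sqrt(-4)

Step 3 takes the square root of -4, which is negative. In the real number system, the square root of a negative number is undefined. The equation x^2 + 4 = 0 has no real solutions. Square roots of negative numbers only exist in the complex numbers.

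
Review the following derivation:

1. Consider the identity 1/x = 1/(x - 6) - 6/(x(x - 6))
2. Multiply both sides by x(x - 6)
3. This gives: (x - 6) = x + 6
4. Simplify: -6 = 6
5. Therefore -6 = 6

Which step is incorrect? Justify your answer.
Step 3: This gives: (x - 6) = x + 6

Step 3 makes a sign error when clearing denominators. Multiplying -6/(x(x - 6)) by x(x - 6) gives -6, not +6. The correct result is (x - 6) = x - 6, which is trivially true, not (x - 6) = x + 6. (Step 1 is a valid identity: 1/(x - 6) - 6/(x(x - 6)) = (x - 6)/(x(x - 6)) = 1/x.)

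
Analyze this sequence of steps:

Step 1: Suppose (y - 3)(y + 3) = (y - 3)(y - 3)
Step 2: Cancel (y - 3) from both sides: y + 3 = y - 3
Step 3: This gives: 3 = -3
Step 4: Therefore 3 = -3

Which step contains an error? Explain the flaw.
Step 2: Cancel (y - 3) from both sides: y + 3 = y - 3

Step 2 cancels (y - 3) from both sides. This is only valid if (y - 3) ≠ 0, i.e., y ≠ 3. When y = 3, both sides equal zero regardless of the other factors. The correct approach requires considering y = 3 as a separate case.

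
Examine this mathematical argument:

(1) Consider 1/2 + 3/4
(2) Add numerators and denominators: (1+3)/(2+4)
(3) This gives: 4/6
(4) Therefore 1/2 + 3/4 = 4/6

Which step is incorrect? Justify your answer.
Step 2: Add numerators and denominators: (1+3)/(2+4)

Step 2 incorrectly adds fractions by separately adding numerators and denominators. This is wrong. The correct method requires a common denominator: 1/2 + 3/4 = (1×4 + 3×2)/(2×4) = 10/8 = 5/4. The method used gives 4/6, which is different.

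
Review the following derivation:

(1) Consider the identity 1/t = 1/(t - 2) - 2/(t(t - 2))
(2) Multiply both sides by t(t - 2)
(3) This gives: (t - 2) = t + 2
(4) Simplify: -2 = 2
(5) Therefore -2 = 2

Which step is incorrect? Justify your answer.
Step 3: This gives: (t - 2) = t + 2

Step 3 makes a sign error when clearing denominators. Multiplying -2/(t(t - 2)) by t(t - 2) gives -2, not +2. The correct result is (t - 2) = t - 2, which is trivially true, not (t - 2) = t + 2. (Step 1 is a valid identity: 1/(t - 2) - 2/(t(t - 2)) = (t - 2)/(t(t - 2)) = 1/t.)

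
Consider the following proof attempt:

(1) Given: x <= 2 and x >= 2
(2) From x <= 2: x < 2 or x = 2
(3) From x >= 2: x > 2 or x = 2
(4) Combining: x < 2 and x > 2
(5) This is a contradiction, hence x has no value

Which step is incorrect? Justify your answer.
Step 4: Combining: x < 2 and x > 2

Step 4 incorrectly combines the conditions. From x <= 2 and x >= 2, the intersection is x = 2. The error treats the 'or' cases as 'and' requirements. The correct conclusion is that x = 2 is the unique solution, not that no solution exists.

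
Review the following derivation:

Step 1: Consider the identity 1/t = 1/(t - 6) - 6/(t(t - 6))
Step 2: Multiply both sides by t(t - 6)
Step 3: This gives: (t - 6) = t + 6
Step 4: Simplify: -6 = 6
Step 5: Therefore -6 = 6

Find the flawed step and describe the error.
Step 3: This gives: (t - 6) = t + 6

Step 3 makes a sign error when clearing denominators. Multiplying -6/(t(t - 6)) by t(t - 6) gives -6, not +6. The correct result is (t - 6) = t - 6, which is trivially true, not (t - 6) = t + 6. (Step 1 is a valid identity: 1/(t - 6) - 6/(t(t - 6)) = (t - 6)/(t(t - 6)) = 1/t.)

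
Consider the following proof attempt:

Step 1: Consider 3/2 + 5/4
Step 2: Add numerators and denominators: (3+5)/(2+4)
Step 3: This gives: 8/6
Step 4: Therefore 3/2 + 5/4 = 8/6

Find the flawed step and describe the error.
Step 2: Add numerators and denominators: (3+5)/(2+4)

Step 2 incorrectly adds fractions by separately adding numerators and denominators. This is wrong. The correct method requires a common denominator: 3/2 + 5/4 = (3×4 + 5×2)/(2×4) = 22/8 = 11/4. The method used gives 8/6, which is different.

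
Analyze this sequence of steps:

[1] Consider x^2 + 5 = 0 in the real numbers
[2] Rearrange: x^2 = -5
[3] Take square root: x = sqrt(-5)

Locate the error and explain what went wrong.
Step 3: Take square root: x = sqrt(-5)

Step 3 takes the square root of -5, which is negative. In the real number system, the square root of a negative number is undefined. The equation x^2 + 5 = 0 has no real solutions. Square roots of negative numbers only exist in the complex numbers.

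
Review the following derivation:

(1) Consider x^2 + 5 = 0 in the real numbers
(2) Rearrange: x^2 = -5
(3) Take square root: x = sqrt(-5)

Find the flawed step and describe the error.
Step 3: Take square root: x = sqrt(-5)

Step 3 takes the square root of -5, which is negative. In the real number system, the square root of a negative number is undefined. The equation x^2 + 5 = 0 has no real solutions. Square roots of negative numbers only exist in the complex numbers.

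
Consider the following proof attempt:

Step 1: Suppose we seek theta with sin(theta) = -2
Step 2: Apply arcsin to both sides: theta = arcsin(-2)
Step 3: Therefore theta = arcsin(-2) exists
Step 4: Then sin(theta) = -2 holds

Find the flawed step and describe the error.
Step 2: Apply arcsin to both sides: theta = arcsin(-2)

Step 2 applies arcsin to -2. However, arcsin(x) is only defined for x in [-1, 1] because sin(theta) can only produce values in that range. Since |-2| > 1, arcsin(-2) is undefined. There is no angle whose sine equals -2.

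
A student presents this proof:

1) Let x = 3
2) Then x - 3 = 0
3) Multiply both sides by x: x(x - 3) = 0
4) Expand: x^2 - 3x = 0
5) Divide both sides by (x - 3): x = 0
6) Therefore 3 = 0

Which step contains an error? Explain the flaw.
Step 5: Divide both sides by (x - 3): x = 0

Step 5 divides both sides by (x - 3). However, since x = 3, we have (x - 3) = 0. Division by zero is undefined, making this step invalid.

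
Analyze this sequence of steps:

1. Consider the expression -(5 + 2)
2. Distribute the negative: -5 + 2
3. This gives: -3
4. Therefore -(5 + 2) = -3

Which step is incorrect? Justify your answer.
Step 2: Distribute the negative: -5 + 2

Step 2 incorrectly distributes the negative sign. The correct distribution is -(5 + 2) = -5 - 2 = -7. The negative must be applied to both terms, not just the first. The error treats -(5 + 2) as -5 + 2, which equals -3 instead of -7.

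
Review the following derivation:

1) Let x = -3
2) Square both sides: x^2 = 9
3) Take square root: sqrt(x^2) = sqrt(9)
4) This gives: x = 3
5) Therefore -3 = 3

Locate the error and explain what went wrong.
Step 4: This gives: x = 3

Step 4 incorrectly states that sqrt(x^2) = x. The correct identity is sqrt(x^2) = |x|. Since x = -3 < 0, we have sqrt(x^2) = |-3| = 3, not x = -3.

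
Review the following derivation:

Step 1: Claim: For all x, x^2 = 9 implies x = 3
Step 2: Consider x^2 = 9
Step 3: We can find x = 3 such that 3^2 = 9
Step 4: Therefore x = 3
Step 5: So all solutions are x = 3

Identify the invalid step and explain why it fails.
Step 4: Therefore x = 3

Step 4 incorrectly concludes that x = 3 is the only solution. The proof shows that x = 3 is A solution (existence), but does not show it is the ONLY solution (uniqueness). In fact, x = -3 is also a solution since (-3)^2 = 9. Finding one solution doesn't prove there are no others.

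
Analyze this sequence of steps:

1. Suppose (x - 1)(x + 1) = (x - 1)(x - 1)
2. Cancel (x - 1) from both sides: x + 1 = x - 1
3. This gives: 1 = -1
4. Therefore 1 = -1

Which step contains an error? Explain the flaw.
Step 2: Cancel (x - 1) from both sides: x + 1 = x - 1

Step 2 cancels (x - 1) from both sides. This is only valid if (x - 1) ≠ 0, i.e., x ≠ 1. When x = 1, both sides equal zero regardless of the other factors. The correct approach requires considering x = 1 as a separate case.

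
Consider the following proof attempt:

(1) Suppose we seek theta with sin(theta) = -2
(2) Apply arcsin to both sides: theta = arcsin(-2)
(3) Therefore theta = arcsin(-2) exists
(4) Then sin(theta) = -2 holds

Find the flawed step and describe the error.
Step 2: Apply arcsin to both sides: theta = arcsin(-2)

Step 2 applies arcsin to -2. However, arcsin(x) is only defined for x in [-1, 1] because sin(theta) can only produce values in that range. Since |-2| > 1, arcsin(-2) is undefined. There is no angle whose sine equals -2.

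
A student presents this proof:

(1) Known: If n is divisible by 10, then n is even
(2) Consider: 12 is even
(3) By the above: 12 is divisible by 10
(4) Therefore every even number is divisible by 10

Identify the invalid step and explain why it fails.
Step 3: By the above: 12 is divisible by 10

Step 3 commits the fallacy of affirming the consequent. The known fact 'divisible by 10 → even' does NOT imply 'even → divisible by 10'. That would be the converse, which is false. For example, 12 is even but 12 ÷ 10 = 1.20, which is not an integer.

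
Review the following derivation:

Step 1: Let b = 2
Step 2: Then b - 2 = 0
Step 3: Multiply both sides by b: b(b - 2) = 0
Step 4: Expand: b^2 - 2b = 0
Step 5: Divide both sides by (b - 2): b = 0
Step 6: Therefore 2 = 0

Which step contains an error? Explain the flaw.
Step 5: Divide both sides by (b - 2): b = 0

Step 5 divides both sides by (b - 2). However, since b = 2, we have (b - 2) = 0. Division by zero is undefined, making this step invalid.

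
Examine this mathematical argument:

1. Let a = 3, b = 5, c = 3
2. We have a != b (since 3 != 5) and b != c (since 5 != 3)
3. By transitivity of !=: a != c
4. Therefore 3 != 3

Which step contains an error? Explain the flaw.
Step 3: By transitivity of !=: a != c

Step 3 incorrectly applies transitivity to the '!=' relation. Transitivity states: if a R b and b R c, then a R c. However, '!=' is not transitive. Counterexample: 3 != 5 and 5 != 3, but 3 = 3 (both equal 3). Transitivity holds for relations like <, <=, =, but not for !=.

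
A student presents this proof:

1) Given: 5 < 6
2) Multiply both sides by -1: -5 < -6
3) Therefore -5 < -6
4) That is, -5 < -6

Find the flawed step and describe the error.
Step 2: Multiply both sides by -1: -5 < -6

Step 2 multiplies both sides by -1 but fails to reverse the inequality sign. When multiplying (or dividing) an inequality by a negative number, the direction must be reversed. Since 5 < 6, we should get -5 > -6, i.e., -5 > -6.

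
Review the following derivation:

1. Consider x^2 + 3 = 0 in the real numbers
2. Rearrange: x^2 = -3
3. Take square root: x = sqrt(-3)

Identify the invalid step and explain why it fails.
Step 3: Take square root: x = sqrt(-3)

Step 3 takes the square root of -3, which is negative. In the real number system, the square root of a negative number is undefined. The equation x^2 + 3 = 0 has no real solutions. Square roots of negative numbers only exist in the complex numbers.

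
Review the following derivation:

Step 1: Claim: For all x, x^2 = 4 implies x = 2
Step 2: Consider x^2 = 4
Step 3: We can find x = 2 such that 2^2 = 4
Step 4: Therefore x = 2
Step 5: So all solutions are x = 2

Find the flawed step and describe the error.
Step 4: Therefore x = 2

Step 4 incorrectly concludes that x = 2 is the only solution. The proof shows that x = 2 is A solution (existence), but does not show it is the ONLY solution (uniqueness). In fact, x = -2 is also a solution since (-2)^2 = 4. Finding one solution doesn't prove there are no others.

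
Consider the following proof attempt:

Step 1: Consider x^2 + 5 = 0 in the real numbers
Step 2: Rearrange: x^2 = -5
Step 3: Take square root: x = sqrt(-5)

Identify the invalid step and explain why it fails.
Step 3: Take square root: x = sqrt(-5)

Step 3 takes the square root of -5, which is negative. In the real number system, the square root of a negative number is undefined. The equation x^2 + 5 = 0 has no real solutions. Square roots of negative numbers only exist in the complex numbers.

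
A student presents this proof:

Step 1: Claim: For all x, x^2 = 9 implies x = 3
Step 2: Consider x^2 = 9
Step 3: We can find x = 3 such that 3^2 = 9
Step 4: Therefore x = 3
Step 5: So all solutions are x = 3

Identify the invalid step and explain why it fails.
Step 4: Therefore x = 3

Step 4 incorrectly concludes that x = 3 is the only solution. The proof shows that x = 3 is A solution (existence), but does not show it is the ONLY solution (uniqueness). In fact, x = -3 is also a solution since (-3)^2 = 9. Finding one solution doesn't prove there are no others.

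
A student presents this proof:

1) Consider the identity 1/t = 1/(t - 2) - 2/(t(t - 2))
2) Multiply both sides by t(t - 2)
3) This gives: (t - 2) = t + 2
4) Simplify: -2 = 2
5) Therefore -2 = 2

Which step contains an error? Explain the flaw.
Step 3: This gives: (t - 2) = t + 2

Step 3 makes a sign error when clearing denominators. Multiplying -2/(t(t - 2)) by t(t - 2) gives -2, not +2. The correct result is (t - 2) = t - 2, which is trivially true, not (t - 2) = t + 2. (Step 1 is a valid identity: 1/(t - 2) - 2/(t(t - 2)) = (t - 2)/(t(t - 2)) = 1/t.)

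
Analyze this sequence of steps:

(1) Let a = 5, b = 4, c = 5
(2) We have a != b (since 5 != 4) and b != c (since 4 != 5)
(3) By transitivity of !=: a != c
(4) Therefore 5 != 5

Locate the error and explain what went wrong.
Step 3: By transitivity of !=: a != c

Step 3 incorrectly applies transitivity to the '!=' relation. Transitivity states: if a R b and b R c, then a R c. However, '!=' is not transitive. Counterexample: 5 != 4 and 4 != 5, but 5 = 5 (both equal 5). Transitivity holds for relations like <, <=, =, but not for !=.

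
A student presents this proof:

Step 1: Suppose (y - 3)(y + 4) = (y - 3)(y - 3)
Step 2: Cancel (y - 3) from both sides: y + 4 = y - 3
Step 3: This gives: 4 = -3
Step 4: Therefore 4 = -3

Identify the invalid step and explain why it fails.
Step 2: Cancel (y - 3) from both sides: y + 4 = y - 3

Step 2 cancels (y - 3) from both sides. This is only valid if (y - 3) ≠ 0, i.e., y ≠ 3. When y = 3, both sides equal zero regardless of the other factors. The correct approach requires considering y = 3 as a separate case.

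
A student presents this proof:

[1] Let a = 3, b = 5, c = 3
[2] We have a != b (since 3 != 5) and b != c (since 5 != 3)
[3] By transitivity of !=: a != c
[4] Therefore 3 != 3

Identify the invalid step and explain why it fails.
Step 3: By transitivity of !=: a != c

Step 3 incorrectly applies transitivity to the '!=' relation. Transitivity states: if a R b and b R c, then a R c. However, '!=' is not transitive. Counterexample: 3 != 5 and 5 != 3, but 3 = 3 (both equal 3). Transitivity holds for relations like <, <=, =, but not for !=.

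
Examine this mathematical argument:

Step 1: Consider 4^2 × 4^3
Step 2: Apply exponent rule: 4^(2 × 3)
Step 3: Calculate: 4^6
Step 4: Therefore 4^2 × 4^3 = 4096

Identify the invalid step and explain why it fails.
Step 2: Apply exponent rule: 4^(2 × 3)

Step 2 incorrectly states that a^b × a^c = a^(b×c). The correct rule is a^b × a^c = a^(b+c). The actual value is 4^2 × 4^3 = 4^5 = 1024, not 4^6 = 4096.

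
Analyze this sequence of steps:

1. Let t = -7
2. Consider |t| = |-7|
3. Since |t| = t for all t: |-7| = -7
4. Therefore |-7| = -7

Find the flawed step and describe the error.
Step 3: Since |t| = t for all t: |-7| = -7

Step 3 incorrectly states that |t| = t for all t. The correct definition is |t| = t when t >= 0, and |t| = -t when t < 0. Since -7 < 0, we have |-7| = -(-7) = 7, not -7.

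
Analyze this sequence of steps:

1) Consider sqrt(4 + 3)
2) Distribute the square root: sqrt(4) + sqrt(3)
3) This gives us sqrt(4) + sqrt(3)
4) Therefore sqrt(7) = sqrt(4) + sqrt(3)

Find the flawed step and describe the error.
Step 2: Distribute the square root: sqrt(4) + sqrt(3)

Step 2 incorrectly 'distributes' the square root over addition. The square root function does not distribute: sqrt(a + b) ≠ sqrt(a) + sqrt(b). In fact, sqrt(4 + 3) = sqrt(7) ≈ 2.6458, while sqrt(4) + sqrt(3) ≈ 3.7321.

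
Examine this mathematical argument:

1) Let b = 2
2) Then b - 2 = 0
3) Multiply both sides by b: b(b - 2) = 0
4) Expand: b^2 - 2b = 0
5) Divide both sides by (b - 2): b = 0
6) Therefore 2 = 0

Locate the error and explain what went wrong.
Step 5: Divide both sides by (b - 2): b = 0

Step 5 divides both sides by (b - 2). However, since b = 2, we have (b - 2) = 0. Division by zero is undefined, making this step invalid.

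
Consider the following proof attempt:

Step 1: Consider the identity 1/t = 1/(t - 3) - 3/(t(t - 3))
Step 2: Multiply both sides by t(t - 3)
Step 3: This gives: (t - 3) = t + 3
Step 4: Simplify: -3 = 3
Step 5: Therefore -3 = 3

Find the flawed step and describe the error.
Step 3: This gives: (t - 3) = t + 3

Step 3 makes a sign error when clearing denominators. Multiplying -3/(t(t - 3)) by t(t - 3) gives -3, not +3. The correct result is (t - 3) = t - 3, which is trivially true, not (t - 3) = t + 3. (Step 1 is a valid identity: 1/(t - 3) - 3/(t(t - 3)) = (t - 3)/(t(t - 3)) = 1/t.)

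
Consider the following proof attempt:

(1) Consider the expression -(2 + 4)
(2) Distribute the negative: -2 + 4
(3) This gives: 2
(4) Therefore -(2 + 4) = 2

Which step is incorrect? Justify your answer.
Step 2: Distribute the negative: -2 + 4

Step 2 incorrectly distributes the negative sign. The correct distribution is -(2 + 4) = -2 - 4 = -6. The negative must be applied to both terms, not just the first. The error treats -(2 + 4) as -2 + 4, which equals 2 instead of -6.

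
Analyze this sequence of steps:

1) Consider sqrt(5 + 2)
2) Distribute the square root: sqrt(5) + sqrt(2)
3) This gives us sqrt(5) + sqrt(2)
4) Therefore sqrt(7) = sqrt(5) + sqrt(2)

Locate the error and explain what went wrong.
Step 2: Distribute the square root: sqrt(5) + sqrt(2)

Step 2 incorrectly 'distributes' the square root over addition. The square root function does not distribute: sqrt(a + b) ≠ sqrt(a) + sqrt(b). In fact, sqrt(5 + 2) = sqrt(7) ≈ 2.6458, while sqrt(5) + sqrt(2) ≈ 3.6503.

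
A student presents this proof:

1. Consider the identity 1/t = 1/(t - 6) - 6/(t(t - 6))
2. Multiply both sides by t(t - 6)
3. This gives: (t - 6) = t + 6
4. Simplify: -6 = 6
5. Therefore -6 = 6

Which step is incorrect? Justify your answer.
Step 3: This gives: (t - 6) = t + 6

Step 3 makes a sign error when clearing denominators. Multiplying -6/(t(t - 6)) by t(t - 6) gives -6, not +6. The correct result is (t - 6) = t - 6, which is trivially true, not (t - 6) = t + 6. (Step 1 is a valid identity: 1/(t - 6) - 6/(t(t - 6)) = (t - 6)/(t(t - 6)) = 1/t.)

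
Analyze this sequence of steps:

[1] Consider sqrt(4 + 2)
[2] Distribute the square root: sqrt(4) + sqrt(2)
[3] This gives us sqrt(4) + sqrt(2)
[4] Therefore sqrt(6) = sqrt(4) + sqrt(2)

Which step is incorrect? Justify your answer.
Step 2: Distribute the square root: sqrt(4) + sqrt(2)

Step 2 incorrectly 'distributes' the square root over addition. The square root function does not distribute: sqrt(a + b) ≠ sqrt(a) + sqrt(b). In fact, sqrt(4 + 2) = sqrt(6) ≈ 2.4495, while sqrt(4) + sqrt(2) ≈ 3.4142.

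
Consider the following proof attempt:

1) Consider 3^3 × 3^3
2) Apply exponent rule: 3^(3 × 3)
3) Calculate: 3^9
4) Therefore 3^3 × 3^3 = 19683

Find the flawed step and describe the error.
Step 2: Apply exponent rule: 3^(3 × 3)

Step 2 incorrectly states that a^b × a^c = a^(b×c). The correct rule is a^b × a^c = a^(b+c). The actual value is 3^3 × 3^3 = 3^6 = 729, not 3^9 = 19683.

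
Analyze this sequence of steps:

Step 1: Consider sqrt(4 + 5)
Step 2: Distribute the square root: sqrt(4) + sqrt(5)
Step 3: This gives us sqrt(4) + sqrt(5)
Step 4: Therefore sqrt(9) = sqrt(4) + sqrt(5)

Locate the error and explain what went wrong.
Step 2: Distribute the square root: sqrt(4) + sqrt(5)

Step 2 incorrectly 'distributes' the square root over addition. The square root function does not distribute: sqrt(a + b) ≠ sqrt(a) + sqrt(b). In fact, sqrt(4 + 5) = sqrt(9) ≈ 3.0000, while sqrt(4) + sqrt(5) ≈ 4.2361.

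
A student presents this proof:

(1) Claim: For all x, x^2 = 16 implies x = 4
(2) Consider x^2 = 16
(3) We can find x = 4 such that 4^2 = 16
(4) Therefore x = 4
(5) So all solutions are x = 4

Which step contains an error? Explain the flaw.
Step 4: Therefore x = 4

Step 4 incorrectly concludes that x = 4 is the only solution. The proof shows that x = 4 is A solution (existence), but does not show it is the ONLY solution (uniqueness). In fact, x = -4 is also a solution since (-4)^2 = 16. Finding one solution doesn't prove there are no others.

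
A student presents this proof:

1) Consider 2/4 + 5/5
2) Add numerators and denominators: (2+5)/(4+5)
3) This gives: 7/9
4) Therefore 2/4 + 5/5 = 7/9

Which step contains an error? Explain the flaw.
Step 2: Add numerators and denominators: (2+5)/(4+5)

Step 2 incorrectly adds fractions by separately adding numerators and denominators. This is wrong. The correct method requires a common denominator: 2/4 + 5/5 = (2×5 + 5×4)/(4×5) = 30/20 = 3/2. The method used gives 7/9, which is different.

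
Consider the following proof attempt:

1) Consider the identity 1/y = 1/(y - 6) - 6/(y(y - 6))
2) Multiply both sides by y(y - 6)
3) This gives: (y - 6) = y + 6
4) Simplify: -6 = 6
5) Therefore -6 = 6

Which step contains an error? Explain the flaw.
Step 3: This gives: (y - 6) = y + 6

Step 3 makes a sign error when clearing denominators. Multiplying -6/(y(y - 6)) by y(y - 6) gives -6, not +6. The correct result is (y - 6) = y - 6, which is trivially true, not (y - 6) = y + 6. (Step 1 is a valid identity: 1/(y - 6) - 6/(y(y - 6)) = (y - 6)/(y(y - 6)) = 1/y.)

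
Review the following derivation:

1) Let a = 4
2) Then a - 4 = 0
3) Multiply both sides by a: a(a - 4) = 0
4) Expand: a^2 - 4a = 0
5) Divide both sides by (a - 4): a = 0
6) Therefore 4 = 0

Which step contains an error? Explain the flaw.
Step 5: Divide both sides by (a - 4): a = 0

Step 5 divides both sides by (a - 4). However, since a = 4, we have (a - 4) = 0. Division by zero is undefined, making this step invalid.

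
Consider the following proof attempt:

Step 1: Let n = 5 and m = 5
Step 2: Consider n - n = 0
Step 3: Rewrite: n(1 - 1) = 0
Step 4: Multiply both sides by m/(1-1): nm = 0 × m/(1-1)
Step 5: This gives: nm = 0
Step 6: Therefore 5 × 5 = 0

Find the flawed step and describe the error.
Step 4: Multiply both sides by m/(1-1): nm = 0 × m/(1-1)

Step 4 multiplies both sides by m/(1-1). However, 1-1 = 0, so this is multiplication by m/0, which is undefined. We cannot multiply by an undefined expression.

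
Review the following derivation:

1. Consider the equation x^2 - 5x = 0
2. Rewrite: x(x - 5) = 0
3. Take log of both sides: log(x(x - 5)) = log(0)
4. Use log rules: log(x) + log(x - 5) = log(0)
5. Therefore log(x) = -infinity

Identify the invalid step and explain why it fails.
Step 3: Take log of both sides: log(x(x - 5)) = log(0)

Step 3 takes the logarithm of both sides, resulting in log(0) on the right side. The logarithm is only defined for positive numbers; log(0) is undefined (approaches negative infinity). This operation is invalid.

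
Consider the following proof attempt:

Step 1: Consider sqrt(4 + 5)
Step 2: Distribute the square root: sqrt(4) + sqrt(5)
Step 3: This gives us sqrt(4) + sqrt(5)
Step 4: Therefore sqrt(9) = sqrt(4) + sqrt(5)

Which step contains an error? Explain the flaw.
Step 2: Distribute the square root: sqrt(4) + sqrt(5)

Step 2 incorrectly 'distributes' the square root over addition. The square root function does not distribute: sqrt(a + b) ≠ sqrt(a) + sqrt(b). In fact, sqrt(4 + 5) = sqrt(9) ≈ 3.0000, while sqrt(4) + sqrt(5) ≈ 4.2361.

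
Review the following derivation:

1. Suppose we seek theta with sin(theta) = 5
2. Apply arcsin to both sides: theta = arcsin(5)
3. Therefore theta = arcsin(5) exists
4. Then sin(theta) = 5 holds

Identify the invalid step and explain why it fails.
Step 2: Apply arcsin to both sides: theta = arcsin(5)

Step 2 applies arcsin to 5. However, arcsin(x) is only defined for x in [-1, 1] because sin(theta) can only produce values in that range. Since |5| > 1, arcsin(5) is undefined. There is no angle whose sine equals 5.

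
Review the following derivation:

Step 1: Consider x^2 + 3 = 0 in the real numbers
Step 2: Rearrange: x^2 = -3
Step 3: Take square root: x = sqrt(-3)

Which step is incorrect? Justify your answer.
Step 3: Take square root: x = sqrt(-3)

Step 3 takes the square root of -3, which is negative. In the real number system, the square root of a negative number is undefined. The equation x^2 + 3 = 0 has no real solutions. Square roots of negative numbers only exist in the complex numbers.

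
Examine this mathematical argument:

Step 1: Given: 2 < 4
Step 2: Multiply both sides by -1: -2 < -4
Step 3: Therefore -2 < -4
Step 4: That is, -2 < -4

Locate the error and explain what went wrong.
Step 2: Multiply both sides by -1: -2 < -4

Step 2 multiplies both sides by -1 but fails to reverse the inequality sign. When multiplying (or dividing) an inequality by a negative number, the direction must be reversed. Since 2 < 4, we should get -2 > -4, i.e., -2 > -4.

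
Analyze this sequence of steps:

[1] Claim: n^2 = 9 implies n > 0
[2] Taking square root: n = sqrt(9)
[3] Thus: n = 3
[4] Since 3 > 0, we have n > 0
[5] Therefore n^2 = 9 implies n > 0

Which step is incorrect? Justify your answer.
Step 2: Taking square root: n = sqrt(9)

Step 2 takes the square root and assumes the positive root only. The equation n^2 = 9 actually has two solutions: n = 3 and n = -3. The proof silently assumes n > 0 without justification, then uses this assumption to conclude n > 0, which is circular. The counterexample n = -3 shows the claim is false.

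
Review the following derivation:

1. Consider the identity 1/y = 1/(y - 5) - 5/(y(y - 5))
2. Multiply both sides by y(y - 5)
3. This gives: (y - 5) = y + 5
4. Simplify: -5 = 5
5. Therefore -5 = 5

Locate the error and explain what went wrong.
Step 3: This gives: (y - 5) = y + 5

Step 3 makes a sign error when clearing denominators. Multiplying -5/(y(y - 5)) by y(y - 5) gives -5, not +5. The correct result is (y - 5) = y - 5, which is trivially true, not (y - 5) = y + 5. (Step 1 is a valid identity: 1/(y - 5) - 5/(y(y - 5)) = (y - 5)/(y(y - 5)) = 1/y.)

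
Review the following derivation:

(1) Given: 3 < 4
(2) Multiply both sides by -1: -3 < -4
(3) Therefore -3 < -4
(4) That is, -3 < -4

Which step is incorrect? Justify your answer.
Step 2: Multiply both sides by -1: -3 < -4

Step 2 multiplies both sides by -1 but fails to reverse the inequality sign. When multiplying (or dividing) an inequality by a negative number, the direction must be reversed. Since 3 < 4, we should get -3 > -4, i.e., -3 > -4.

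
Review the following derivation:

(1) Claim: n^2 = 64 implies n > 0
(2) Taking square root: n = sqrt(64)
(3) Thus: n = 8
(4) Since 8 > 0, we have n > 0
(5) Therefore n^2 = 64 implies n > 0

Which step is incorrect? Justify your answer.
Step 2: Taking square root: n = sqrt(64)

Step 2 takes the square root and assumes the positive root only. The equation n^2 = 64 actually has two solutions: n = 8 and n = -8. The proof silently assumes n > 0 without justification, then uses this assumption to conclude n > 0, which is circular. The counterexample n = -8 shows the claim is false.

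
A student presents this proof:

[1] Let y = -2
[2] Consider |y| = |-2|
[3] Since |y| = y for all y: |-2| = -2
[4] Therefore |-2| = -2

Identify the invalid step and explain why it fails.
Step 3: Since |y| = y for all y: |-2| = -2

Step 3 incorrectly states that |y| = y for all y. The correct definition is |y| = y when y >= 0, and |y| = -y when y < 0. Since -2 < 0, we have |-2| = -(-2) = 2, not -2.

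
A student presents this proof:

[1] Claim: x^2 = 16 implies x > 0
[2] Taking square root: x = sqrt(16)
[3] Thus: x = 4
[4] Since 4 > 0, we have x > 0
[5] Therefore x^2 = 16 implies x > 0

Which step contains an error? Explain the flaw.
Step 2: Taking square root: x = sqrt(16)

Step 2 takes the square root and assumes the positive root only. The equation x^2 = 16 actually has two solutions: x = 4 and x = -4. The proof silently assumes x > 0 without justification, then uses this assumption to conclude x > 0, which is circular. The counterexample x = -4 shows the claim is false.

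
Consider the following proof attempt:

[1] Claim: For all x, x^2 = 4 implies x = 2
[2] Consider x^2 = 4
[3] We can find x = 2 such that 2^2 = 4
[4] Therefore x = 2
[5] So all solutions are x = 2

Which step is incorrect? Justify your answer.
Step 4: Therefore x = 2

Step 4 incorrectly concludes that x = 2 is the only solution. The proof shows that x = 2 is A solution (existence), but does not show it is the ONLY solution (uniqueness). In fact, x = -2 is also a solution since (-2)^2 = 4. Finding one solution doesn't prove there are no others.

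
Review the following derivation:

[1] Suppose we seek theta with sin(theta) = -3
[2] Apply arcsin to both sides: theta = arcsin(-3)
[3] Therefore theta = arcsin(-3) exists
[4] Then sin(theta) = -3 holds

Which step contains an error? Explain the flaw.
Step 2: Apply arcsin to both sides: theta = arcsin(-3)

Step 2 applies arcsin to -3. However, arcsin(x) is only defined for x in [-1, 1] because sin(theta) can only produce values in that range. Since |-3| > 1, arcsin(-3) is undefined. There is no angle whose sine equals -3.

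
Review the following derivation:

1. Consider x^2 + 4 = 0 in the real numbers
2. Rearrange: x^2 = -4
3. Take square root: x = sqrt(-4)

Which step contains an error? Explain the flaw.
Step 3: Take square root: x = sqrt(-4)

Step 3 takes the square root of -4, which is negative. In the real number system, the square root of a negative number is undefined. The equation x^2 + 4 = 0 has no real solutions. Square roots of negative numbers only exist in the complex numbers.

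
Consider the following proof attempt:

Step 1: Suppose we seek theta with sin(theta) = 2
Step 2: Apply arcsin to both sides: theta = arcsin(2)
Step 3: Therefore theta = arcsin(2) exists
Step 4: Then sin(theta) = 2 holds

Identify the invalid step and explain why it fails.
Step 2: Apply arcsin to both sides: theta = arcsin(2)

Step 2 applies arcsin to 2. However, arcsin(x) is only defined for x in [-1, 1] because sin(theta) can only produce values in that range. Since |2| > 1, arcsin(2) is undefined. There is no angle whose sine equals 2.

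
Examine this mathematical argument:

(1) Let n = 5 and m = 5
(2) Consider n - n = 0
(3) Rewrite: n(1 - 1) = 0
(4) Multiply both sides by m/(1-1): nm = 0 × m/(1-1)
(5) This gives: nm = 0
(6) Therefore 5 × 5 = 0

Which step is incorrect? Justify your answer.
Step 4: Multiply both sides by m/(1-1): nm = 0 × m/(1-1)

Step 4 multiplies both sides by m/(1-1). However, 1-1 = 0, so this is multiplication by m/0, which is undefined. We cannot multiply by an undefined expression.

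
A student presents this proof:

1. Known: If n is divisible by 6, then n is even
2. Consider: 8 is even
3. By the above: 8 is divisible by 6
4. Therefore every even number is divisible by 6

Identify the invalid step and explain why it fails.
Step 3: By the above: 8 is divisible by 6

Step 3 commits the fallacy of affirming the consequent. The known fact 'divisible by 6 → even' does NOT imply 'even → divisible by 6'. That would be the converse, which is false. For example, 8 is even but 8 ÷ 6 = 1.33, which is not an integer.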